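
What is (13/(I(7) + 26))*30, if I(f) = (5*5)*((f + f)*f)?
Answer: 195/1238 ≈ 0.15751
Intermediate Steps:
I(f) = 50*f² (I(f) = 25*((2*f)*f) = 25*(2*f²) = 50*f²)
(13/(I(7) + 26))*30 = (13/(50*7² + 26))*30 = (13/(50*49 + 26))*30 = (13/(2450 + 26))*30 = (13/2476)*30 = 195/1238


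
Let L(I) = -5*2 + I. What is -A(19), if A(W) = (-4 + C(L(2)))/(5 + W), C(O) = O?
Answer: ½ ≈ 0.50000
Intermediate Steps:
L(I) = -10 + I
A(W) = -12/(5 + W) (A(W) = (-4 + (-10 + 2))/(5 + W) = (-4 - 8)/(5 + W) = -12/(5 + W))
-A(19) = -(-12)/(5 + 19) = -(-12)/24 = -1*(-½) = ½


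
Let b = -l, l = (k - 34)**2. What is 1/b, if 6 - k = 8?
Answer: -1/1296 ≈ -0.00077160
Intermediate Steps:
k = -2 (k = 6 - 1*8 = 6 - 8 = -2)
l = 1296 (l = (-2 - 34)**2 = (-36)**2 = 1296)
b = -1296 (b = -1*1296 = -1296)
1/b = 1/(-1296) = -1/1296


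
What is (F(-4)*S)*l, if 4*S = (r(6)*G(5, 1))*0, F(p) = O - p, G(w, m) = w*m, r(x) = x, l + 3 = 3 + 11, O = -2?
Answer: 0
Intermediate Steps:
l = 11 (l = -3 + (3 + 11) = -3 + 14 = 11)
G(w, m) = m*w
F(p) = -2 - p
S = 0 (S = ((6*(1*5))*0)/4 = ((6*5)*0)/4 = (30*0)/4 = (¼)*0 = 0)
(F(-4)*S)*l = ((-2 - 1*(-4))*0)*11 = ((-2 + 4)*0)*11 = (2*0)*11 = 0*11 = 0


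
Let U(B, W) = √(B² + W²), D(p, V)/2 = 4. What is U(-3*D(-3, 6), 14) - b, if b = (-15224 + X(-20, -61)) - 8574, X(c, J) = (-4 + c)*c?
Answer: 23318 + 2*√193 ≈ 23346.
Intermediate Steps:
X(c, J) = c*(-4 + c)
D(p, V) = 8 (D(p, V) = 2*4 = 8)
b = -23318 (b = (-15224 - 20*(-4 - 20)) - 8574 = (-15224 - 20*(-24)) - 8574 = (-15224 + 480) - 8574 = -14744 - 8574 = -23318)
U(-3*D(-3, 6), 14) - b = √((-3*8)² + 14²) - 1*(-23318) = √((-24)² + 196) + 23318 = √(576 + 196) + 23318 = √772 + 23318 = 2*√193 + 23318 = 23318 + 2*√193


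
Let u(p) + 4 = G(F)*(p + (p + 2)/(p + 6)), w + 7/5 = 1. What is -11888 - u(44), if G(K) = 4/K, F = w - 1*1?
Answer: -411448/35 ≈ -11756.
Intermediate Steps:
w = -⅖ (w = -7/5 + 1 = -⅖ ≈ -0.40000)
F = -7/5 (F = -⅖ - 1*1 = -⅖ - 1 = -7/5 ≈ -1.4000)
u(p) = -4 - 20*p/7 - 20*(2 + p)/(7*(6 + p)) (u(p) = -4 + (4/(-7/5))*(p + (p + 2)/(p + 6)) = -4 + (4*(-5/7))*(p + (2 + p)/(6 + p)) = -4 - 20*(p + (2 + p)/(6 + p))/7 = -4 + (-20*p/7 - 20*(2 + p)/(7*(6 + p))) = -4 - 20*p/7 - 20*(2 + p)/(7*(6 + p)))
-11888 - u(44) = -11888 - 4*(-52 - 42*44 - 5*44²)/(7*(6 + 44)) = -11888 - 4*(-52 - 1848 - 5*1936)/(7*50) = -11888 - 4*(-52 - 1848 - 9680)/(7*50) = -11888 - 4*(-11580)/(7*50) = -11888 - 1*(-4632/35) = -11888 + 4632/35 = -411448/35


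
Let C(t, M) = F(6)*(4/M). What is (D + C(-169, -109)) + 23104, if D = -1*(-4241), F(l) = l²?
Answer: 2980461/109 ≈ 27344.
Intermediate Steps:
C(t, M) = 144/M (C(t, M) = 6²*(4/M) = 36*(4/M) = 144/M)
D = 4241
(D + C(-169, -109)) + 23104 = (4241 + 144/(-109)) + 23104 = (4241 + 144*(-1/109)) + 23104 = (4241 - 144/109) + 23104 = 462125/109 + 23104 = 2980461/109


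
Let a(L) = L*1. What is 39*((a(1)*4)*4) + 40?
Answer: 664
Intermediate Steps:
a(L) = L
39*((a(1)*4)*4) + 40 = 39*((1*4)*4) + 40 = 39*(4*4) + 40 = 39*16 + 40 = 624 + 40 = 664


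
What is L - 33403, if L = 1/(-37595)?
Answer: -1255785786/37595 ≈ -33403.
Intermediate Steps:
L = -1/37595 ≈ -2.6599e-5
L - 33403 = -1/37595 - 33403 = -1255785786/37595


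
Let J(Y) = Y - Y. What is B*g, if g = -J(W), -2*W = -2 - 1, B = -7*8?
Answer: 0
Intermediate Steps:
B = -56
W = 3/2 (W = -(-2 - 1)/2 = -1/2*(-3) = 3/2 ≈ 1.5000)
J(Y) = 0
g = 0 (g = -1*0 = 0)
B*g = -56*0 = 0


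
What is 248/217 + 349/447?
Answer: 6019/3129 ≈ 1.9236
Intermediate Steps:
248/217 + 349/447 = 248*(1/217) + 349*(1/447) = 8/7 + 349/447 = 6019/3129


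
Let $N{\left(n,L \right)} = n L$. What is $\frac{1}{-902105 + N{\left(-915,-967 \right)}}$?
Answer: $- \frac{1}{17300} \approx -5.7803 \cdot 10^{-5}$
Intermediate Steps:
$N{\left(n,L \right)} = L n$
$\frac{1}{-902105 + N{\left(-915,-967 \right)}} = \frac{1}{-902105 - -884805} = \frac{1}{-902105 + 884805} = \frac{1}{-17300} = - \frac{1}{17300}$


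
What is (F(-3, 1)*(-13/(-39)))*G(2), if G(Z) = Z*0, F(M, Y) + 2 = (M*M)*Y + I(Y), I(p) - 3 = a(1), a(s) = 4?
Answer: 0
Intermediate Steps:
I(p) = 7 (I(p) = 3 + 4 = 7)
F(M, Y) = 5 + Y*M² (F(M, Y) = -2 + ((M*M)*Y + 7) = -2 + (M²*Y + 7) = -2 + (Y*M² + 7) = -2 + (7 + Y*M²) = 5 + Y*M²)
G(Z) = 0
(F(-3, 1)*(-13/(-39)))*G(2) = ((5 + 1*(-3)²)*(-13/(-39)))*0 = ((5 + 1*9)*(-13*(-1/39)))*0 = ((5 + 9)*(⅓))*0 = (14*(⅓))*0 = (14/3)*0 = 0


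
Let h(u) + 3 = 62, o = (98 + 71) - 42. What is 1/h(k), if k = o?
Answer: 1/59 ≈ 0.016949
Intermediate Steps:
o = 127 (o = 169 - 42 = 127)
k = 127
h(u) = 59 (h(u) = -3 + 62 = 59)
1/h(k) = 1/59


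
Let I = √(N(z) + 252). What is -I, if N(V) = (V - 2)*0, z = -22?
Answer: -6*√7 ≈ -15.875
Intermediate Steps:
N(V) = 0 (N(V) = (-2 + V)*0 = 0)
I = 6*√7 (I = √(0 + 252) = √252 = 6*√7 ≈ 15.875)
-I = -6*√7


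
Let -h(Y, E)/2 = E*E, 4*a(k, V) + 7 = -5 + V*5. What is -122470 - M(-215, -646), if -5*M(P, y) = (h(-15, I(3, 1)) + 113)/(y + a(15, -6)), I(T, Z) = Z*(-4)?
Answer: -804015712/6565 ≈ -1.2247e+5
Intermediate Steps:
I(T, Z) = -4*Z
a(k, V) = -3 + 5*V/4 (a(k, V) = -7/4 + (-5 + V*5)/4 = -7/4 + (-5 + 5*V)/4 = -7/4 + (-5/4 + 5*V/4) = -3 + 5*V/4)
h(Y, E) = -2*E² (h(Y, E) = -2*E*E = -2*E²)
M(P, y) = -81/(5*(-21/2 + y)) (M(P, y) = -(-2*(-4*1)² + 113)/(5*(y + (-3 + (5/4)*(-6)))) = -(-2*(-4)² + 113)/(5*(y + (-3 - 15/2))) = -(-2*16 + 113)/(5*(y - 21/2)) = -(-32 + 113)/(5*(-21/2 + y)) = -81/(5*(-21/2 + y)))
-122470 - M(-215, -646) = -122470 - (-162)/(-105 + 10*(-646)) = -122470 - (-162)/(-105 - 6460) = -122470 - (-162)/(-6565) = -122470 - (-162)*(-1)/6565 = -122470 - 1*162/6565 = -122470 - 162/6565 = -804015712/6565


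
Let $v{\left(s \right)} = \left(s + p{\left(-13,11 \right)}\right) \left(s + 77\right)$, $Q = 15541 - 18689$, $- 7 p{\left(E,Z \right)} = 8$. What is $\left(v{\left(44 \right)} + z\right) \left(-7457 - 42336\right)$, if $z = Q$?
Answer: $- \frac{710247352}{7} \approx -1.0146 \cdot 10^{8}$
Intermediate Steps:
$p{\left(E,Z \right)} = - \frac{8}{7}$ ($p{\left(E,Z \right)} = \left(- \frac{1}{7}\right) 8 = - \frac{8}{7}$)
$Q = -3148$ ($Q = 15541 - 18689 = -3148$)
$v{\left(s \right)} = \left(77 + s\right) \left(- \frac{8}{7} + s\right)$ ($v{\left(s \right)} = \left(s - \frac{8}{7}\right) \left(s + 77\right) = \left(- \frac{8}{7} + s\right) \left(77 + s\right) = \left(77 + s\right) \left(- \frac{8}{7} + s\right)$)
$z = -3148$
$\left(v{\left(44 \right)} + z\right) \left(-7457 - 42336\right) = \left(\left(-88 + 44^{2} + \frac{531}{7} \cdot 44\right) - 3148\right) \left(-7457 - 42336\right) = \left(\left(-88 + 1936 + \frac{23364}{7}\right) - 3148\right) \left(-49793\right) = \left(\frac{36300}{7} - 3148\right) \left(-49793\right) = \frac{14264}{7} \left(-49793\right) = - \frac{710247352}{7}$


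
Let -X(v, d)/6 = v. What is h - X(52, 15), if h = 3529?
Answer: 3841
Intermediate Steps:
X(v, d) = -6*v
h - X(52, 15) = 3529 - (-6)*52 = 3529 - 1*(-312) = 3529 + 312 = 3841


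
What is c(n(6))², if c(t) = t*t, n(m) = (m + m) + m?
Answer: 104976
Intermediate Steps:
n(m) = 3*m (n(m) = 2*m + m = 3*m)
c(t) = t²
c(n(6))² = ((3*6)²)² = (18²)² = 324² = 104976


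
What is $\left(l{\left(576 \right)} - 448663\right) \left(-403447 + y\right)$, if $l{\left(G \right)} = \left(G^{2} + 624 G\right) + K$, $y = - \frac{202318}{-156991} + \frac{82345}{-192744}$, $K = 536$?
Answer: $- \frac{2967412402985068332943}{30259073304} \approx -9.8067 \cdot 10^{10}$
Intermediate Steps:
$y = \frac{26068156697}{30259073304}$ ($y = \left(-202318\right) \left(- \frac{1}{156991}\right) + 82345 \left(- \frac{1}{192744}\right) = \frac{202318}{156991} - \frac{82345}{192744} = \frac{26068156697}{30259073304} \approx 0.8615$)
$l{\left(G \right)} = 536 + G^{2} + 624 G$ ($l{\left(G \right)} = \left(G^{2} + 624 G\right) + 536 = 536 + G^{2} + 624 G$)
$\left(l{\left(576 \right)} - 448663\right) \left(-403447 + y\right) = \left(\left(536 + 576^{2} + 624 \cdot 576\right) - 448663\right) \left(-403447 + \frac{26068156697}{30259073304}\right) = \left(\left(536 + 331776 + 359424\right) - 448663\right) \left(- \frac{12207906279122191}{30259073304}\right) = \left(691736 - 448663\right) \left(- \frac{12207906279122191}{30259073304}\right) = 243073 \left(- \frac{12207906279122191}{30259073304}\right) = - \frac{2967412402985068332943}{30259073304}$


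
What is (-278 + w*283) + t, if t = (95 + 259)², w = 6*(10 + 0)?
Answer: 142018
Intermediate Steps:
w = 60 (w = 6*10 = 60)
t = 125316 (t = 354² = 125316)
(-278 + w*283) + t = (-278 + 60*283) + 125316 = (-278 + 16980) + 125316 = 16702 + 125316 = 142018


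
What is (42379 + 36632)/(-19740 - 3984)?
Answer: -8779/2636 ≈ -3.3304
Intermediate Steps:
(42379 + 36632)/(-19740 - 3984) = 79011/(-23724) = 79011*(-1/23724) = -8779/2636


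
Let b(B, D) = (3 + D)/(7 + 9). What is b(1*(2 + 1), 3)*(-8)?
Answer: -3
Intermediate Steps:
b(B, D) = 3/16 + D/16 (b(B, D) = (3 + D)/16 = (3 + D)*(1/16) = 3/16 + D/16)
b(1*(2 + 1), 3)*(-8) = (3/16 + (1/16)*3)*(-8) = (3/16 + 3/16)*(-8) = (3/8)*(-8) = -3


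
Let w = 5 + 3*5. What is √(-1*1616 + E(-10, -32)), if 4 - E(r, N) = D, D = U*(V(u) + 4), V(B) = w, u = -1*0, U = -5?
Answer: 2*I*√373 ≈ 38.626*I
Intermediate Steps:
u = 0
w = 20 (w = 5 + 15 = 20)
V(B) = 20
D = -120 (D = -5*(20 + 4) = -5*24 = -120)
E(r, N) = 124 (E(r, N) = 4 - 1*(-120) = 4 + 120 = 124)
√(-1*1616 + E(-10, -32)) = √(-1*1616 + 124) = √(-1616 + 124) = √(-1492) = 2*I*√373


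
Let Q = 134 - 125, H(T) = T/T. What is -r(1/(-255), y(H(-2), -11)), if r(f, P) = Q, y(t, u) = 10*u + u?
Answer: -9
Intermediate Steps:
H(T) = 1
y(t, u) = 11*u
Q = 9
r(f, P) = 9
-r(1/(-255), y(H(-2), -11)) = -1*9 = -9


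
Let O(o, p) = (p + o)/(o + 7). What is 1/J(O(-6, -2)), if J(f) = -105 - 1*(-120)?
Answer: 1/15 ≈ 0.066667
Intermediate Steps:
O(o, p) = (o + p)/(7 + o)
J(f) = 15 (J(f) = -105 + 120 = 15)
1/J(O(-6, -2)) = 1/15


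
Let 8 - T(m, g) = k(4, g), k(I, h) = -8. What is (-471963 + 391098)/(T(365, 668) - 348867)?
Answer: 80865/348851 ≈ 0.23180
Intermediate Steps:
T(m, g) = 16 (T(m, g) = 8 - 1*(-8) = 8 + 8 = 16)
(-471963 + 391098)/(T(365, 668) - 348867) = (-471963 + 391098)/(16 - 348867) = -80865/(-348851) = -80865*(-1/348851) = 80865/348851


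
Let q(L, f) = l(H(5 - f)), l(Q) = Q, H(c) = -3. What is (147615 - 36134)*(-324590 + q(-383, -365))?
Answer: -36185952233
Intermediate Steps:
q(L, f) = -3
(147615 - 36134)*(-324590 + q(-383, -365)) = (147615 - 36134)*(-324590 - 3) = 111481*(-324593) = -36185952233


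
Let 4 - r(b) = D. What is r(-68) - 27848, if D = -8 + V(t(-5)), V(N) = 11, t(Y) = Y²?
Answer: -27847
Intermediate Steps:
D = 3 (D = -8 + 11 = 3)
r(b) = 1 (r(b) = 4 - 1*3 = 4 - 3 = 1)
r(-68) - 27848 = 1 - 27848 = -27847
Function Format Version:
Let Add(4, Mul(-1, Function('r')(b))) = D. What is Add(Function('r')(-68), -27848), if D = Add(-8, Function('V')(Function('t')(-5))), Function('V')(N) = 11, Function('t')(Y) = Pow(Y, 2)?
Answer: -27847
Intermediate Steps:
D = 3 (D = Add(-8, 11) = 3)
Function('r')(b) = 1 (Function('r')(b) = Add(4, Mul(-1, 3)) = Add(4, -3) = 1)
Add(Function('r')(-68), -27848) = Add(1, -27848) = -27847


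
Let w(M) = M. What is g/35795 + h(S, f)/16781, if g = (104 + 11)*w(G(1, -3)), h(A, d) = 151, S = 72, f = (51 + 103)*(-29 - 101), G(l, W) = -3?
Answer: -76880/120135179 ≈ -0.00063995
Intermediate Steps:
f = -20020 (f = 154*(-130) = -20020)
g = -345 (g = (104 + 11)*(-3) = 115*(-3) = -345)
g/35795 + h(S, f)/16781 = -345/35795 + 151/16781 = -345*1/35795 + 151*(1/16781) = -69/7159 + 151/16781 = -76880/120135179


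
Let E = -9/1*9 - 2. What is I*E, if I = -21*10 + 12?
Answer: 16434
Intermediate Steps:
E = -83 (E = -9*1*9 - 2 = -9*9 - 2 = -81 - 2 = -83)
I = -198 (I = -210 + 12 = -198)
I*E = -198*(-83) = 16434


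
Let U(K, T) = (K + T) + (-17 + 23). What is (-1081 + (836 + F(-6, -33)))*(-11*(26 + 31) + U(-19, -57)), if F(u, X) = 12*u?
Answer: 220949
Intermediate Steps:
U(K, T) = 6 + K + T (U(K, T) = (K + T) + 6 = 6 + K + T)
(-1081 + (836 + F(-6, -33)))*(-11*(26 + 31) + U(-19, -57)) = (-1081 + (836 + 12*(-6)))*(-11*(26 + 31) + (6 - 19 - 57)) = (-1081 + (836 - 72))*(-11*57 - 70) = (-1081 + 764)*(-627 - 70) = -317*(-697) = 220949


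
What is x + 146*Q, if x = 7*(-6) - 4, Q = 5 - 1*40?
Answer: -5156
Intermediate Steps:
Q = -35 (Q = 5 - 40 = -35)
x = -46 (x = -42 - 4 = -46)
x + 146*Q = -46 + 146*(-35) = -46 - 5110 = -5156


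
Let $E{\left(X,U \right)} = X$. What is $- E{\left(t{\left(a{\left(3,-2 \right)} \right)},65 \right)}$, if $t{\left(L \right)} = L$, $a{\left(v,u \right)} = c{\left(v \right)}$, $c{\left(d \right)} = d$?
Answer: $-3$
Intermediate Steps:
$a{\left(v,u \right)} = v$
$- E{\left(t{\left(a{\left(3,-2 \right)} \right)},65 \right)} = \left(-1\right) 3 = -3$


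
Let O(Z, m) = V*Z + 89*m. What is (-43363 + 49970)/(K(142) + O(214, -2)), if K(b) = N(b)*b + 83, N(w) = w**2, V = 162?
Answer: 6607/2897861 ≈ 0.0022800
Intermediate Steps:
O(Z, m) = 89*m + 162*Z (O(Z, m) = 162*Z + 89*m = 89*m + 162*Z)
K(b) = 83 + b**3 (K(b) = b**2*b + 83 = b**3 + 83 = 83 + b**3)
(-43363 + 49970)/(K(142) + O(214, -2)) = (-43363 + 49970)/((83 + 142**3) + (89*(-2) + 162*214)) = 6607/((83 + 2863288) + (-178 + 34668)) = 6607/(2863371 + 34490) = 6607/2897861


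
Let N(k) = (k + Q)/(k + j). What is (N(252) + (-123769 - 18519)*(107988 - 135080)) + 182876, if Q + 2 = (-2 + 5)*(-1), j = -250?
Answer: 7710098991/2 ≈ 3.8550e+9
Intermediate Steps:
Q = -5 (Q = -2 + (-2 + 5)*(-1) = -2 + 3*(-1) = -2 - 3 = -5)
N(k) = (-5 + k)/(-250 + k) (N(k) = (k - 5)/(k - 250) = (-5 + k)/(-250 + k))
(N(252) + (-123769 - 18519)*(107988 - 135080)) + 182876 = ((-5 + 252)/(-250 + 252) + (-123769 - 18519)*(107988 - 135080)) + 182876 = (247/2 - 142288*(-27092)) + 182876 = ((½)*247 + 3854866496) + 182876 = (247/2 + 3854866496) + 182876 = 7709733239/2 + 182876 = 7710098991/2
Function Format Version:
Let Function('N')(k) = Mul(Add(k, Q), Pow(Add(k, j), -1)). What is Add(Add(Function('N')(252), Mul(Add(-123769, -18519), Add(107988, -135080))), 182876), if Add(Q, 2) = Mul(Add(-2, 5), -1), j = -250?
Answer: Rational(7710098991, 2) ≈ 3.8550e+9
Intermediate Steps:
Q = -5 (Q = Add(-2, Mul(Add(-2, 5), -1)) = Add(-2, Mul(3, -1)) = Add(-2, -3) = -5)
Function('N')(k) = Mul(Pow(Add(-250, k), -1), Add(-5, k)) (Function('N')(k) = Mul(Add(k, -5), Pow(Add(k, -250), -1)) = Mul(Add(-5, k), Pow(Add(-250, k), -1)) = Mul(Pow(Add(-250, k), -1), Add(-5, k)))
Add(Add(Function('N')(252), Mul(Add(-123769, -18519), Add(107988, -135080))), 182876) = Add(Add(Mul(Pow(Add(-250, 252), -1), Add(-5, 252)), Mul(Add(-123769, -18519), Add(107988, -135080))), 182876) = Add(Add(Mul(Pow(2, -1), 247), Mul(-142288, -27092)), 182876) = Add(Add(Mul(Rational(1, 2), 247), 3854866496), 182876) = Add(Add(Rational(247, 2), 3854866496), 182876) = Add(Rational(7709733239, 2), 182876) = Rational(7710098991, 2)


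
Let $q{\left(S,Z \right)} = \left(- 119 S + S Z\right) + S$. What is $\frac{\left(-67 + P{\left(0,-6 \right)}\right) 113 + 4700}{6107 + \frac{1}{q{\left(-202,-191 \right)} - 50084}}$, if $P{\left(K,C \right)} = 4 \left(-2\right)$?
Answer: $- \frac{46560850}{75323739} \approx -0.61814$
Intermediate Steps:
$P{\left(K,C \right)} = -8$
$q{\left(S,Z \right)} = - 118 S + S Z$
$\frac{\left(-67 + P{\left(0,-6 \right)}\right) 113 + 4700}{6107 + \frac{1}{q{\left(-202,-191 \right)} - 50084}} = \frac{\left(-67 - 8\right) 113 + 4700}{6107 + \frac{1}{- 202 \left(-118 - 191\right) - 50084}} = \frac{\left(-75\right) 113 + 4700}{6107 + \frac{1}{\left(-202\right) \left(-309\right) - 50084}} = \frac{-8475 + 4700}{6107 + \frac{1}{62418 - 50084}} = - \frac{3775}{6107 + \frac{1}{12334}} = - \frac{3775}{\frac{75323739}{12334}} = \left(-3775\right) \frac{12334}{75323739} = - \frac{46560850}{75323739}$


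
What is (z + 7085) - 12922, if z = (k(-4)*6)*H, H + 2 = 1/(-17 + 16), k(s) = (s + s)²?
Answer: -6989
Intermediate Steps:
k(s) = 4*s² (k(s) = (2*s)² = 4*s²)
H = -3 (H = -2 + 1/(-17 + 16) = -2 + 1/(-1) = -2 - 1 = -3)
z = -1152 (z = ((4*(-4)²)*6)*(-3) = ((4*16)*6)*(-3) = (64*6)*(-3) = 384*(-3) = -1152)
(z + 7085) - 12922 = (-1152 + 7085) - 12922 = 5933 - 12922 = -6989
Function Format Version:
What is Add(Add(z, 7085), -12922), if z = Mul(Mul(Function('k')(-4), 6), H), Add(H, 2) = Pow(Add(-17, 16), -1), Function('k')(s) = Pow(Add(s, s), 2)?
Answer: -6989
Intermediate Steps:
Function('k')(s) = Mul(4, Pow(s, 2)) (Function('k')(s) = Pow(Mul(2, s), 2) = Mul(4, Pow(s, 2)))
H = -3 (H = Add(-2, Pow(Add(-17, 16), -1)) = Add(-2, Pow(-1, -1)) = Add(-2, -1) = -3)
z = -1152 (z = Mul(Mul(Mul(4, Pow(-4, 2)), 6), -3) = Mul(Mul(Mul(4, 16), 6), -3) = Mul(Mul(64, 6), -3) = Mul(384, -3) = -1152)
Add(Add(z, 7085), -12922) = Add(Add(-1152, 7085), -12922) = Add(5933, -12922) = -6989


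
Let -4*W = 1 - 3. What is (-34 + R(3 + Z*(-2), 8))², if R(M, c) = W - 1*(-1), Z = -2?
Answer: 4225/4 ≈ 1056.3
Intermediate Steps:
W = ½ (W = -(1 - 3)/4 = -¼*(-2) = ½ ≈ 0.50000)
R(M, c) = 3/2 (R(M, c) = ½ - 1*(-1) = ½ + 1 = 3/2)
(-34 + R(3 + Z*(-2), 8))² = (-34 + 3/2)² = (-65/2)² = 4225/4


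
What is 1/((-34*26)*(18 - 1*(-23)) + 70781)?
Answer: 1/34537 ≈ 2.8954e-5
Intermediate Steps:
1/((-34*26)*(18 - 1*(-23)) + 70781) = 1/(-884*(18 + 23) + 70781) = 1/(-884*41 + 70781) = 1/(-36244 + 70781) = 1/34537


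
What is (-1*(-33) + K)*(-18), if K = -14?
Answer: -342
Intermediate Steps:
(-1*(-33) + K)*(-18) = (-1*(-33) - 14)*(-18) = (33 - 14)*(-18) = 19*(-18) = -342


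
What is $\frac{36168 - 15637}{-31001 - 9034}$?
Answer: $- \frac{20531}{40035} \approx -0.51283$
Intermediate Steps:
$\frac{36168 - 15637}{-31001 - 9034} = \frac{20531}{-40035} = 20531 \left(- \frac{1}{40035}\right) = - \frac{20531}{40035}$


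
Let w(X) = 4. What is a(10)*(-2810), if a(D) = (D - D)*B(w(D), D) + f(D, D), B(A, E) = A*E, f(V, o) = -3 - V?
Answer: 36530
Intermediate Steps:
a(D) = -3 - D (a(D) = (D - D)*(4*D) + (-3 - D) = 0*(4*D) + (-3 - D) = 0 + (-3 - D) = -3 - D)
a(10)*(-2810) = (-3 - 1*10)*(-2810) = (-3 - 10)*(-2810) = -13*(-2810) = 36530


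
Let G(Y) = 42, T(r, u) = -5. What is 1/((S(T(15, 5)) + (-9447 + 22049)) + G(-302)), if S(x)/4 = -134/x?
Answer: 5/63756 ≈ 7.8424e-5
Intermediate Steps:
S(x) = -536/x (S(x) = 4*(-134/x) = -536/x)
1/((S(T(15, 5)) + (-9447 + 22049)) + G(-302)) = 1/((-536/(-5) + (-9447 + 22049)) + 42) = 1/((-536*(-⅕) + 12602) + 42) = 1/((536/5 + 12602) + 42) = 1/(63546/5 + 42) = 1/(63756/5) = 5/63756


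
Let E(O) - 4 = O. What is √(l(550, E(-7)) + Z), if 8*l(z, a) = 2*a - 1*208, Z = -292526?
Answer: I*√1170211/2 ≈ 540.88*I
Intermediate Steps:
E(O) = 4 + O
l(z, a) = -26 + a/4 (l(z, a) = (2*a - 1*208)/8 = (2*a - 208)/8 = (-208 + 2*a)/8 = -26 + a/4)
√(l(550, E(-7)) + Z) = √((-26 + (4 - 7)/4) - 292526) = √((-26 + (¼)*(-3)) - 292526) = √((-26 - ¾) - 292526) = √(-107/4 - 292526) = √(-1170211/4) = I*√1170211/2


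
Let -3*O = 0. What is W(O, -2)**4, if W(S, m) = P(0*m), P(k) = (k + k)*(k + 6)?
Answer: 0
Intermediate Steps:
O = 0 (O = -1/3*0 = 0)
P(k) = 2*k*(6 + k) (P(k) = (2*k)*(6 + k) = 2*k*(6 + k))
W(S, m) = 0 (W(S, m) = 2*(0*m)*(6 + 0*m) = 2*0*(6 + 0) = 2*0*6 = 0)
W(O, -2)**4 = 0**4 = 0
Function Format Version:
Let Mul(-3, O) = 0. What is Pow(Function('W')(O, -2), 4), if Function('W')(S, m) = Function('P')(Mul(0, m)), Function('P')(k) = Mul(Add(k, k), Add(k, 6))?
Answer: 0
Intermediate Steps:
O = 0 (O = Mul(Rational(-1, 3), 0) = 0)
Function('P')(k) = Mul(2, k, Add(6, k)) (Function('P')(k) = Mul(Mul(2, k), Add(6, k)) = Mul(2, k, Add(6, k)))
Function('W')(S, m) = 0 (Function('W')(S, m) = Mul(2, Mul(0, m), Add(6, Mul(0, m))) = Mul(2, 0, Add(6, 0)) = Mul(2, 0, 6) = 0)
Pow(Function('W')(O, -2), 4) = Pow(0, 4) = 0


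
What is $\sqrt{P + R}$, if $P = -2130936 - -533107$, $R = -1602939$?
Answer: $16 i \sqrt{12503} \approx 1789.1 i$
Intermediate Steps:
$P = -1597829$ ($P = -2130936 + 533107 = -1597829$)
$\sqrt{P + R} = \sqrt{-1597829 - 1602939} = \sqrt{-3200768} = 16 i \sqrt{12503}$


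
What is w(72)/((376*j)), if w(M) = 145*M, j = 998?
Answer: 1305/46906 ≈ 0.027822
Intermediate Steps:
w(72)/((376*j)) = (145*72)/((376*998)) = 10440/375248 = 10440*(1/375248) = 1305/46906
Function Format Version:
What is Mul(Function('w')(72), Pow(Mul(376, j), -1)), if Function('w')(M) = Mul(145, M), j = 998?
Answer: Rational(1305, 46906) ≈ 0.027822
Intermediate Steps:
Mul(Function('w')(72), Pow(Mul(376, j), -1)) = Mul(Mul(145, 72), Pow(Mul(376, 998), -1)) = Mul(10440, Pow(375248, -1)) = Mul(10440, Rational(1, 375248)) = Rational(1305, 46906)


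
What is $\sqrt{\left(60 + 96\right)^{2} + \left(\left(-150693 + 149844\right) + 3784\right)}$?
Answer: $\sqrt{27271} \approx 165.14$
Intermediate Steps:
$\sqrt{\left(60 + 96\right)^{2} + \left(\left(-150693 + 149844\right) + 3784\right)} = \sqrt{156^{2} + \left(-849 + 3784\right)} = \sqrt{24336 + 2935} = \sqrt{27271}$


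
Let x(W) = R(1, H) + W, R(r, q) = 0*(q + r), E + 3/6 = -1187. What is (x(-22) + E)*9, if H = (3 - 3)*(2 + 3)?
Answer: -21771/2 ≈ -10886.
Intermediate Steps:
E = -2375/2 (E = -½ - 1187 = -2375/2 ≈ -1187.5)
H = 0 (H = 0*5 = 0)
R(r, q) = 0
x(W) = W (x(W) = 0 + W = W)
(x(-22) + E)*9 = (-22 - 2375/2)*9 = -2419/2*9 = -21771/2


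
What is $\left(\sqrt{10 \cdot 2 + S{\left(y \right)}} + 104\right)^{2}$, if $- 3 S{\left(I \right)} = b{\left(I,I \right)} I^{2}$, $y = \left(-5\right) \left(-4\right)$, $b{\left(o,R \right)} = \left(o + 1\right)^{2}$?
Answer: $-47964 + 416 i \sqrt{14695} \approx -47964.0 + 50429.0 i$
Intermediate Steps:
$b{\left(o,R \right)} = \left(1 + o\right)^{2}$
$y = 20$
$S{\left(I \right)} = - \frac{I^{2} \left(1 + I\right)^{2}}{3}$ ($S{\left(I \right)} = - \frac{\left(1 + I\right)^{2} I^{2}}{3} = - \frac{I^{2} \left(1 + I\right)^{2}}{3}$)
$\left(\sqrt{10 \cdot 2 + S{\left(y \right)}} + 104\right)^{2} = \left(\sqrt{10 \cdot 2 - \frac{20^{2} \left(1 + 20\right)^{2}}{3}} + 104\right)^{2} = \left(\sqrt{20 - \frac{400 \cdot 21^{2}}{3}} + 104\right)^{2} = \left(\sqrt{20 - \frac{400}{3} \cdot 441} + 104\right)^{2} = \left(\sqrt{20 - 58800} + 104\right)^{2} = \left(\sqrt{-58780} + 104\right)^{2} = \left(2 i \sqrt{14695} + 104\right)^{2} = \left(104 + 2 i \sqrt{14695}\right)^{2}$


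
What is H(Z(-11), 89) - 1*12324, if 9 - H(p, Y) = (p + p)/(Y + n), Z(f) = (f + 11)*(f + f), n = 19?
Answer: -12315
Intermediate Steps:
Z(f) = 2*f*(11 + f) (Z(f) = (11 + f)*(2*f) = 2*f*(11 + f))
H(p, Y) = 9 - 2*p/(19 + Y) (H(p, Y) = 9 - (p + p)/(Y + 19) = 9 - 2*p/(19 + Y))
H(Z(-11), 89) - 1*12324 = (171 - 4*(-11)*(11 - 11) + 9*89)/(19 + 89) - 1*12324 = (171 - 4*(-11)*0 + 801)/108 - 12324 = (171 - 2*0 + 801)/108 - 12324 = (171 + 0 + 801)/108 - 12324 = (1/108)*972 - 12324 = 9 - 12324 = -12315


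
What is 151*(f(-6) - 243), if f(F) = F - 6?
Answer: -38505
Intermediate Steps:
f(F) = -6 + F
151*(f(-6) - 243) = 151*((-6 - 6) - 243) = 151*(-12 - 243) = 151*(-255) = -38505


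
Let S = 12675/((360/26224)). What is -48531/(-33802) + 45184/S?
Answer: 69504215457/46814248910 ≈ 1.4847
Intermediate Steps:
S = 2769910/3 (S = 12675/((360*(1/26224))) = 12675/(45/3278) = 12675*(3278/45) = 2769910/3 ≈ 9.2330e+5)
-48531/(-33802) + 45184/S = -48531/(-33802) + 45184/(2769910/3) = -48531*(-1/33802) + 45184*(3/2769910) = 48531/33802 + 67776/1384955 = 69504215457/46814248910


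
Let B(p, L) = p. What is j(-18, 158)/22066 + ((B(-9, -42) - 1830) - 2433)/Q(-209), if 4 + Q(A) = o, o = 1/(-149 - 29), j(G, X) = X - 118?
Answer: 8389683988/7866529 ≈ 1066.5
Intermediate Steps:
j(G, X) = -118 + X
o = -1/178 (o = 1/(-178) = -1/178 ≈ -0.0056180)
Q(A) = -713/178 (Q(A) = -4 - 1/178 = -713/178)
j(-18, 158)/22066 + ((B(-9, -42) - 1830) - 2433)/Q(-209) = (-118 + 158)/22066 + ((-9 - 1830) - 2433)/(-713/178) = 40*(1/22066) + (-1839 - 2433)*(-178/713) = 20/11033 - 4272*(-178/713) = 20/11033 + 760416/713 = 8389683988/7866529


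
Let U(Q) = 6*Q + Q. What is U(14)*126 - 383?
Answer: 11965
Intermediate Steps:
U(Q) = 7*Q
U(14)*126 - 383 = (7*14)*126 - 383 = 98*126 - 383 = 12348 - 383 = 11965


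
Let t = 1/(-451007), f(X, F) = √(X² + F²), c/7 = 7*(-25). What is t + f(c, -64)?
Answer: -1/451007 + √1504721 ≈ 1226.7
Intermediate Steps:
c = -1225 (c = 7*(7*(-25)) = 7*(-175) = -1225)
f(X, F) = √(F² + X²)
t = -1/451007 ≈ -2.2173e-6
t + f(c, -64) = -1/451007 + √((-64)² + (-1225)²) = -1/451007 + √(4096 + 1500625) = -1/451007 + √1504721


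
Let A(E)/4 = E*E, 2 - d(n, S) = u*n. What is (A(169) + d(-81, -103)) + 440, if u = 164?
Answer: 127970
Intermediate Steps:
d(n, S) = 2 - 164*n
A(E) = 4*E² (A(E) = 4*(E*E) = 4*E²)
(A(169) + d(-81, -103)) + 440 = (4*169² + (2 - 164*(-81))) + 440 = (4*28561 + (2 + 13284)) + 440 = (114244 + 13286) + 440 = 127530 + 440 = 127970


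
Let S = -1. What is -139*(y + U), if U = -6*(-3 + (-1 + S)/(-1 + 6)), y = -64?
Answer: 30302/5 ≈ 6060.4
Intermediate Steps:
U = 102/5 (U = -6*(-3 + (-1 - 1)/(-1 + 6)) = -6*(-3 - 2/5) = -6*(-3 - 2*⅕) = -6*(-3 - ⅖) = -6*(-17/5) = 102/5 ≈ 20.400)
-139*(y + U) = -139*(-64 + 102/5) = -139*(-218/5) = 30302/5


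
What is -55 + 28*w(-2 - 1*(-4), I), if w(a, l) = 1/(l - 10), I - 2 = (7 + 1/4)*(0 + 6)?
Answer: -3849/71 ≈ -54.211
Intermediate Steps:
I = 91/2 (I = 2 + (7 + 1/4)*(0 + 6) = 2 + (7 + 1/4)*6 = 2 + (29/4)*6 = 2 + 87/2 = 91/2 ≈ 45.500)
w(a, l) = 1/(-10 + l)
-55 + 28*w(-2 - 1*(-4), I) = -55 + 28/(-10 + 91/2) = -55 + 28/(71/2) = -55 + 28*(2/71) = -55 + 56/71 = -3849/71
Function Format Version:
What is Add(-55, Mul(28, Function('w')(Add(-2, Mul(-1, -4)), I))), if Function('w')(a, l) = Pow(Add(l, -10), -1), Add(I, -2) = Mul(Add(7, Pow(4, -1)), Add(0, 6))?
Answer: Rational(-3849, 71) ≈ -54.211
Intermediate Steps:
I = Rational(91, 2) (I = Add(2, Mul(Add(7, Pow(4, -1)), Add(0, 6))) = Add(2, Mul(Add(7, Rational(1, 4)), 6)) = Add(2, Mul(Rational(29, 4), 6)) = Add(2, Rational(87, 2)) = Rational(91, 2) ≈ 45.500)
Function('w')(a, l) = Pow(Add(-10, l), -1)
Add(-55, Mul(28, Function('w')(Add(-2, Mul(-1, -4)), I))) = Add(-55, Mul(28, Pow(Add(-10, Rational(91, 2)), -1))) = Add(-55, Mul(28, Pow(Rational(71, 2), -1))) = Add(-55, Mul(28, Rational(2, 71))) = Add(-55, Rational(56, 71)) = Rational(-3849, 71)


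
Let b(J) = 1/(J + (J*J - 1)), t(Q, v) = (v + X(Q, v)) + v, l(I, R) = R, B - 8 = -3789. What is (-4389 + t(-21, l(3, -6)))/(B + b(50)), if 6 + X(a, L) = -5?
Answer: 2811547/2409442 ≈ 1.1669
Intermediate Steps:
B = -3781 (B = 8 - 3789 = -3781)
X(a, L) = -11 (X(a, L) = -6 - 5 = -11)
t(Q, v) = -11 + 2*v (t(Q, v) = (v - 11) + v = (-11 + v) + v = -11 + 2*v)
b(J) = 1/(-1 + J + J**2) (b(J) = 1/(J + (J**2 - 1)) = 1/(J + (-1 + J**2)) = 1/(-1 + J + J**2))
(-4389 + t(-21, l(3, -6)))/(B + b(50)) = (-4389 + (-11 + 2*(-6)))/(-3781 + 1/(-1 + 50 + 50**2)) = (-4389 + (-11 - 12))/(-3781 + 1/(-1 + 50 + 2500)) = (-4389 - 23)/(-3781 + 1/2549) = -4412/(-3781 + 1/2549) = -4412/(-9637768/2549) = -4412*(-2549/9637768) = 2811547/2409442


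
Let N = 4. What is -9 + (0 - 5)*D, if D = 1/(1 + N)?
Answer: -10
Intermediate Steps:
D = ⅕ (D = 1/(1 + 4) = 1/5 = ⅕ ≈ 0.20000)
-9 + (0 - 5)*D = -9 + (0 - 5)*(⅕) = -9 - 5*⅕ = -9 - 1 = -10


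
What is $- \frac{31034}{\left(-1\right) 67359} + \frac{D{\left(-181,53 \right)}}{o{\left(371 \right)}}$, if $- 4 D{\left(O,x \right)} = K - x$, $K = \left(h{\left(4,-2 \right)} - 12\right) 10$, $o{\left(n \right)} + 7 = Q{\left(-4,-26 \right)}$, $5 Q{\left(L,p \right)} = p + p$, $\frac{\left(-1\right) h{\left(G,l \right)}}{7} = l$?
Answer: $- \frac{104801}{7813644} \approx -0.013413$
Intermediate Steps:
$h{\left(G,l \right)} = - 7 l$
$Q{\left(L,p \right)} = \frac{2 p}{5}$ ($Q{\left(L,p \right)} = \frac{p + p}{5} = \frac{2 p}{5}$)
$o{\left(n \right)} = - \frac{87}{5}$ ($o{\left(n \right)} = -7 + \frac{2}{5} \left(-26\right) = -7 - \frac{52}{5} = - \frac{87}{5}$)
$K = 20$ ($K = \left(\left(-7\right) \left(-2\right) - 12\right) 10 = \left(14 - 12\right) 10 = 2 \cdot 10 = 20$)
$D{\left(O,x \right)} = -5 + \frac{x}{4}$ ($D{\left(O,x \right)} = - \frac{20 - x}{4} = -5 + \frac{x}{4}$)
$- \frac{31034}{\left(-1\right) 67359} + \frac{D{\left(-181,53 \right)}}{o{\left(371 \right)}} = - \frac{31034}{\left(-1\right) 67359} + \frac{-5 + \frac{1}{4} \cdot 53}{- \frac{87}{5}} = - \frac{31034}{-67359} + \left(-5 + \frac{53}{4}\right) \left(- \frac{5}{87}\right) = \left(-31034\right) \left(- \frac{1}{67359}\right) + \frac{33}{4} \left(- \frac{5}{87}\right) = \frac{31034}{67359} - \frac{55}{116} = - \frac{104801}{7813644}$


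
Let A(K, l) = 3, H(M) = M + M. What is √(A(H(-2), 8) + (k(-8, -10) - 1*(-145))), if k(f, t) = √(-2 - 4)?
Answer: √(148 + I*√6) ≈ 12.166 + 0.1007*I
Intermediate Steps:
H(M) = 2*M
k(f, t) = I*√6 (k(f, t) = √(-6) = I*√6)
√(A(H(-2), 8) + (k(-8, -10) - 1*(-145))) = √(3 + (I*√6 - 1*(-145))) = √(3 + (I*√6 + 145)) = √(3 + (145 + I*√6)) = √(148 + I*√6)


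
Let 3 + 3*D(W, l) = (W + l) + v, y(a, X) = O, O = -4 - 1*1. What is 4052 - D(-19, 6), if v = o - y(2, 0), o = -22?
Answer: 4063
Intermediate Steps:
O = -5 (O = -4 - 1 = -5)
y(a, X) = -5
v = -17 (v = -22 - 1*(-5) = -22 + 5 = -17)
D(W, l) = -20/3 + W/3 + l/3 (D(W, l) = -1 + ((W + l) - 17)/3 = -1 + (-17 + W + l)/3 = -1 + (-17/3 + W/3 + l/3) = -20/3 + W/3 + l/3)
4052 - D(-19, 6) = 4052 - (-20/3 + (1/3)*(-19) + (1/3)*6) = 4052 - (-20/3 - 19/3 + 2) = 4052 - 1*(-11) = 4052 + 11 = 4063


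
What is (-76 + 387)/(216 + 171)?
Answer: 311/387 ≈ 0.80362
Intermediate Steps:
(-76 + 387)/(216 + 171) = 311/387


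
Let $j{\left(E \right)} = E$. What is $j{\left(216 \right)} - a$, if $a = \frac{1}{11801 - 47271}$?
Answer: $\frac{7661521}{35470} \approx 216.0$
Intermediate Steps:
$a = - \frac{1}{35470}$ ($a = \frac{1}{-35470} = - \frac{1}{35470} \approx -2.8193 \cdot 10^{-5}$)
$j{\left(216 \right)} - a = 216 - - \frac{1}{35470} = 216 + \frac{1}{35470} = \frac{7661521}{35470}$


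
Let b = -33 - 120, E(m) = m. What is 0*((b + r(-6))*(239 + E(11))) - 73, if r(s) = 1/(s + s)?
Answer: -73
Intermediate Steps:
b = -153
r(s) = 1/(2*s)
0*((b + r(-6))*(239 + E(11))) - 73 = 0*((-153 + (½)/(-6))*(239 + 11)) - 73 = 0*((-153 + (½)*(-⅙))*250) - 73 = 0*((-153 - 1/12)*250) - 73 = 0*(-1837/12*250) - 73 = 0*(-229625/6) - 73 = 0 - 73 = -73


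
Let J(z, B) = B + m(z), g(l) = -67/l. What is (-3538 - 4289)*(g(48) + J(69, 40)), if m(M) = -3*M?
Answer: 21088547/16 ≈ 1.3180e+6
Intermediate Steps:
J(z, B) = B - 3*z
(-3538 - 4289)*(g(48) + J(69, 40)) = (-3538 - 4289)*(-67/48 + (40 - 3*69)) = -7827*(-67*1/48 + (40 - 207)) = -7827*(-67/48 - 167) = -7827*(-8083/48) = 21088547/16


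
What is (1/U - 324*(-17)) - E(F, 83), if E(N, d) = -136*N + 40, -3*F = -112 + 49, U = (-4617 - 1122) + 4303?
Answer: 11953263/1436 ≈ 8324.0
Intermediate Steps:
U = -1436 (U = -5739 + 4303 = -1436)
F = 21 (F = -(-112 + 49)/3 = -⅓*(-63) = 21)
E(N, d) = 40 - 136*N
(1/U - 324*(-17)) - E(F, 83) = (1/(-1436) - 324*(-17)) - (40 - 136*21) = (-1/1436 + 5508) - (40 - 2856) = 7909487/1436 - 1*(-2816) = 7909487/1436 + 2816 = 11953263/1436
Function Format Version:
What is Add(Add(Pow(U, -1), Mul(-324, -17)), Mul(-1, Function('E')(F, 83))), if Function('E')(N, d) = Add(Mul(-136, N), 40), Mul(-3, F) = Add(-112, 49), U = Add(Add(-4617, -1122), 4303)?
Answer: Rational(11953263, 1436) ≈ 8324.0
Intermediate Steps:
U = -1436 (U = Add(-5739, 4303) = -1436)
F = 21 (F = Mul(Rational(-1, 3), Add(-112, 49)) = Mul(Rational(-1, 3), -63) = 21)
Function('E')(N, d) = Add(40, Mul(-136, N))
Add(Add(Pow(U, -1), Mul(-324, -17)), Mul(-1, Function('E')(F, 83))) = Add(Add(Pow(-1436, -1), Mul(-324, -17)), Mul(-1, Add(40, Mul(-136, 21)))) = Add(Add(Rational(-1, 1436), 5508), Mul(-1, Add(40, -2856))) = Add(Rational(7909487, 1436), Mul(-1, -2816)) = Add(Rational(7909487, 1436), 2816) = Rational(11953263, 1436)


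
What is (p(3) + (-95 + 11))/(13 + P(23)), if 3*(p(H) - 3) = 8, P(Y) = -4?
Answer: -235/27 ≈ -8.7037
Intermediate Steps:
p(H) = 17/3 (p(H) = 3 + (⅓)*8 = 3 + 8/3 = 17/3)
(p(3) + (-95 + 11))/(13 + P(23)) = (17/3 + (-95 + 11))/(13 - 4) = (17/3 - 84)/9 = -235/3*⅑ = -235/27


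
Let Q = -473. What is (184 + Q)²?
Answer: 83521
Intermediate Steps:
(184 + Q)² = (184 - 473)² = (-289)² = 83521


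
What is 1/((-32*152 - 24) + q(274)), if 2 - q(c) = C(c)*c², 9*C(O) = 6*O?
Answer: -3/41156306 ≈ -7.2893e-8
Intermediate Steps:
C(O) = 2*O/3 (C(O) = (6*O)/9 = 2*O/3)
q(c) = 2 - 2*c³/3 (q(c) = 2 - 2*c/3*c² = 2 - 2*c³/3)
1/((-32*152 - 24) + q(274)) = 1/((-32*152 - 24) + (2 - ⅔*274³)) = 1/((-4864 - 24) + (2 - ⅔*20570824)) = 1/(-4888 + (2 - 41141648/3)) = 1/(-4888 - 41141642/3) = 1/(-41156306/3) = -3/41156306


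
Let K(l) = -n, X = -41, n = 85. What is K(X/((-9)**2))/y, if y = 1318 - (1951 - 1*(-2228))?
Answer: 85/2861 ≈ 0.029710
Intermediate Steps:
K(l) = -85 (K(l) = -1*85 = -85)
y = -2861 (y = 1318 - (1951 + 2228) = 1318 - 1*4179 = 1318 - 4179 = -2861)
K(X/((-9)**2))/y = -85/(-2861) = -85*(-1/2861) = 85/2861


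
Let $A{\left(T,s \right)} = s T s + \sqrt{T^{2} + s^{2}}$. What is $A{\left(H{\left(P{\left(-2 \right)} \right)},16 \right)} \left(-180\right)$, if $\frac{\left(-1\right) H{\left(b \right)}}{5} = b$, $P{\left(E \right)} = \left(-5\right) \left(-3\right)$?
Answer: $3456000 - 180 \sqrt{5881} \approx 3.4422 \cdot 10^{6}$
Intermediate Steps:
$P{\left(E \right)} = 15$
$H{\left(b \right)} = - 5 b$
$A{\left(T,s \right)} = \sqrt{T^{2} + s^{2}} + T s^{2}$ ($A{\left(T,s \right)} = T s s + \sqrt{T^{2} + s^{2}} = T s^{2} + \sqrt{T^{2} + s^{2}} = \sqrt{T^{2} + s^{2}} + T s^{2}$)
$A{\left(H{\left(P{\left(-2 \right)} \right)},16 \right)} \left(-180\right) = \left(\sqrt{\left(\left(-5\right) 15\right)^{2} + 16^{2}} + \left(-5\right) 15 \cdot 16^{2}\right) \left(-180\right) = \left(\sqrt{\left(-75\right)^{2} + 256} - 19200\right) \left(-180\right) = \left(\sqrt{5625 + 256} - 19200\right) \left(-180\right) = \left(\sqrt{5881} - 19200\right) \left(-180\right) = \left(-19200 + \sqrt{5881}\right) \left(-180\right) = 3456000 - 180 \sqrt{5881}$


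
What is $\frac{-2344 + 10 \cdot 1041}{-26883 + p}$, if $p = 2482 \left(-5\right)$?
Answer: $- \frac{8066}{39293} \approx -0.20528$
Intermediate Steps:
$p = -12410$
$\frac{-2344 + 10 \cdot 1041}{-26883 + p} = \frac{-2344 + 10 \cdot 1041}{-26883 - 12410} = \frac{-2344 + 10410}{-39293} = 8066 \left(- \frac{1}{39293}\right) = - \frac{8066}{39293}$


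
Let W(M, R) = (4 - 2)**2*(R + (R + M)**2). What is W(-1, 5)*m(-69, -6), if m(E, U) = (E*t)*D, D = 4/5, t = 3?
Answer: -69552/5 ≈ -13910.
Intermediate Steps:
D = 4/5 (D = 4*(1/5) = 4/5 ≈ 0.80000)
W(M, R) = 4*R + 4*(M + R)**2 (W(M, R) = 2**2*(R + (M + R)**2) = 4*(R + (M + R)**2) = 4*R + 4*(M + R)**2)
m(E, U) = 12*E/5 (m(E, U) = (E*3)*(4/5) = (3*E)*(4/5) = 12*E/5)
W(-1, 5)*m(-69, -6) = (4*5 + 4*(-1 + 5)**2)*((12/5)*(-69)) = (20 + 4*4**2)*(-828/5) = (20 + 4*16)*(-828/5) = (20 + 64)*(-828/5) = 84*(-828/5) = -69552/5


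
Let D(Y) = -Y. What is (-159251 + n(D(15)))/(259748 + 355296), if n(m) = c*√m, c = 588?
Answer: -159251/615044 + 147*I*√15/153761 ≈ -0.25893 + 0.0037027*I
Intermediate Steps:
n(m) = 588*√m
(-159251 + n(D(15)))/(259748 + 355296) = (-159251 + 588*√(-1*15))/(259748 + 355296) = (-159251 + 588*√(-15))/615044 = (-159251 + 588*(I*√15))*(1/615044) = (-159251 + 588*I*√15)*(1/615044) = -159251/615044 + 147*I*√15/153761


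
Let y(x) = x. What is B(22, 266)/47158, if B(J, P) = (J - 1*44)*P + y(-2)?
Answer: -2927/23579 ≈ -0.12414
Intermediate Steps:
B(J, P) = -2 + P*(-44 + J) (B(J, P) = (J - 1*44)*P - 2 = (J - 44)*P - 2 = (-44 + J)*P - 2 = P*(-44 + J) - 2 = -2 + P*(-44 + J))
B(22, 266)/47158 = (-2 - 44*266 + 22*266)/47158 = (-2 - 11704 + 5852)*(1/47158) = -5854*1/47158 = -2927/23579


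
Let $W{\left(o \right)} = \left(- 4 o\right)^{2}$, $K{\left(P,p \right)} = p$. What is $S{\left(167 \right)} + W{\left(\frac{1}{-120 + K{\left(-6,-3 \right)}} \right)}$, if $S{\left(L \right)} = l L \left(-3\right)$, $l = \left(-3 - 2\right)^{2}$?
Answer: $- \frac{189490709}{15129} \approx -12525.0$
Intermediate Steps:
$l = 25$ ($l = \left(-5\right)^{2} = 25$)
$S{\left(L \right)} = - 75 L$ ($S{\left(L \right)} = 25 L \left(-3\right) = - 75 L$)
$W{\left(o \right)} = 16 o^{2}$
$S{\left(167 \right)} + W{\left(\frac{1}{-120 + K{\left(-6,-3 \right)}} \right)} = \left(-75\right) 167 + 16 \left(\frac{1}{-120 - 3}\right)^{2} = -12525 + 16 \left(\frac{1}{-123}\right)^{2} = -12525 + 16 \left(- \frac{1}{123}\right)^{2} = -12525 + 16 \cdot \frac{1}{15129} = -12525 + \frac{16}{15129} = - \frac{189490709}{15129}$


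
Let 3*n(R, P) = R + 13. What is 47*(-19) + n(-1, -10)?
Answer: -889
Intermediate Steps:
n(R, P) = 13/3 + R/3 (n(R, P) = (R + 13)/3 = (13 + R)/3 = 13/3 + R/3)
47*(-19) + n(-1, -10) = 47*(-19) + (13/3 + (⅓)*(-1)) = -893 + (13/3 - ⅓) = -893 + 4 = -889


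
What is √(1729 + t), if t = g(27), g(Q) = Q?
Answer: 2*√439 ≈ 41.905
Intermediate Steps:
t = 27
√(1729 + t) = √(1729 + 27) = √1756 = 2*√439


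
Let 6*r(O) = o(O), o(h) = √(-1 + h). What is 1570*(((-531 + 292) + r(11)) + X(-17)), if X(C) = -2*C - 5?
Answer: -329700 + 785*√10/3 ≈ -3.2887e+5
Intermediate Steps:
r(O) = √(-1 + O)/6
X(C) = -5 - 2*C
1570*(((-531 + 292) + r(11)) + X(-17)) = 1570*(((-531 + 292) + √(-1 + 11)/6) + (-5 - 2*(-17))) = 1570*((-239 + √10/6) + (-5 + 34)) = 1570*((-239 + √10/6) + 29) = 1570*(-210 + √10/6) = -329700 + 785*√10/3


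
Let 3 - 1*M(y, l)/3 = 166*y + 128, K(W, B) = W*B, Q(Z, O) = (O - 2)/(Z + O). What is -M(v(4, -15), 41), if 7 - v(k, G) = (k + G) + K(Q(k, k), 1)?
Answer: 18429/2 ≈ 9214.5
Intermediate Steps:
Q(Z, O) = (-2 + O)/(O + Z)
K(W, B) = B*W
v(k, G) = 7 - G - k - (-2 + k)/(2*k) (v(k, G) = 7 - ((k + G) + 1*((-2 + k)/(k + k))) = 7 - ((G + k) + 1*((-2 + k)/((2*k)))) = 7 - ((G + k) + 1*((1/(2*k))*(-2 + k))) = 7 - ((G + k) + 1*((-2 + k)/(2*k))) = 7 - ((G + k) + (-2 + k)/(2*k)) = 7 - (G + k + (-2 + k)/(2*k)) = 7 + (-G - k - (-2 + k)/(2*k)) = 7 - G - k - (-2 + k)/(2*k))
M(y, l) = -375 - 498*y (M(y, l) = 9 - 3*(166*y + 128) = 9 - 3*(128 + 166*y) = 9 + (-384 - 498*y) = -375 - 498*y)
-M(v(4, -15), 41) = -(-375 - 498*(13/2 + 1/4 - 1*(-15) - 1*4)) = -(-375 - 498*(13/2 + ¼ + 15 - 4)) = -(-375 - 498*71/4) = -(-375 - 17679/2) = -1*(-18429/2) = 18429/2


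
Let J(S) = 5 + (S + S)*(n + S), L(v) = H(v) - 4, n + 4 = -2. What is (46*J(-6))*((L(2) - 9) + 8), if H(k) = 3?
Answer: -13708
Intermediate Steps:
n = -6 (n = -4 - 2 = -6)
L(v) = -1 (L(v) = 3 - 4 = -1)
J(S) = 5 + 2*S*(-6 + S) (J(S) = 5 + (S + S)*(-6 + S) = 5 + (2*S)*(-6 + S) = 5 + 2*S*(-6 + S))
(46*J(-6))*((L(2) - 9) + 8) = (46*(5 - 12*(-6) + 2*(-6)²))*((-1 - 9) + 8) = (46*(5 + 72 + 2*36))*(-10 + 8) = (46*(5 + 72 + 72))*(-2) = (46*149)*(-2) = 6854*(-2) = -13708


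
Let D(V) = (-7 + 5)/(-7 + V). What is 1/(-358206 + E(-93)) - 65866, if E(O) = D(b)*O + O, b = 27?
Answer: -235991093812/3582897 ≈ -65866.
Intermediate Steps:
D(V) = -2/(-7 + V)
E(O) = 9*O/10 (E(O) = (-2/(-7 + 27))*O + O = (-2/20)*O + O = (-2*1/20)*O + O = -O/10 + O = 9*O/10)
1/(-358206 + E(-93)) - 65866 = 1/(-358206 + (9/10)*(-93)) - 65866 = 1/(-358206 - 837/10) - 65866 = 1/(-3582897/10) - 65866 = -10/3582897 - 65866 = -235991093812/3582897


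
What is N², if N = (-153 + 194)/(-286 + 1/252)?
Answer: 106750224/5194229041 ≈ 0.020552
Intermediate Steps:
N = -10332/72071 (N = 41/(-286 + 1/252) = 41/(-72071/252) = 41*(-252/72071) = -10332/72071 ≈ -0.14336)
N² = (-10332/72071)² = 106750224/5194229041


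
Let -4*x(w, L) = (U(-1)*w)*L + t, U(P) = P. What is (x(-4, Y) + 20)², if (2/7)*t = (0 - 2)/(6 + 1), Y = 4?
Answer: 4225/16 ≈ 264.06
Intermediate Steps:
t = -1 (t = 7*((0 - 2)/(6 + 1))/2 = 7*(-2/7)/2 = 7*(-2*⅐)/2 = (7/2)*(-2/7) = -1)
x(w, L) = ¼ + L*w/4 (x(w, L) = -((-w)*L - 1)/4 = -(-L*w - 1)/4 = -(-1 - L*w)/4 = ¼ + L*w/4)
(x(-4, Y) + 20)² = ((¼ + (¼)*4*(-4)) + 20)² = ((¼ - 4) + 20)² = (-15/4 + 20)² = (65/4)² = 4225/16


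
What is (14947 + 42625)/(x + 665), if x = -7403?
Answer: -28786/3369 ≈ -8.5444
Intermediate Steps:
(14947 + 42625)/(x + 665) = (14947 + 42625)/(-7403 + 665) = 57572/(-6738) = 57572*(-1/6738) = -28786/3369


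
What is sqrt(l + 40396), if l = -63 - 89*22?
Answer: 5*sqrt(1535) ≈ 195.90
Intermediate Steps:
l = -2021 (l = -63 - 1958 = -2021)
sqrt(l + 40396) = sqrt(-2021 + 40396) = sqrt(38375) = 5*sqrt(1535)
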